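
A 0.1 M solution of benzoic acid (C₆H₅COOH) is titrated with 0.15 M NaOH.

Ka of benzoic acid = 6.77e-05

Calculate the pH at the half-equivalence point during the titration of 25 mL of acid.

At half-equivalence [HA] = [A⁻], so Henderson-Hasselbalch gives pH = pKa = -log(6.77e-05) = 4.17.

pH = pKa = 4.17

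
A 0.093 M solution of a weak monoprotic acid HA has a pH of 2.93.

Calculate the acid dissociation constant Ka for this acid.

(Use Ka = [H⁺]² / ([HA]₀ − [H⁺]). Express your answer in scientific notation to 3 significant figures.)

[H⁺] = 10^(−pH) = 10^(−2.93) = 1.175e-03 M. For HA ⇌ H⁺ + A⁻, Ka = [H⁺][A⁻]/[HA] = [H⁺]² / ([HA]₀ − [H⁺]) = (1.175e-03)² / (0.093 − 1.175e-03) = 1.50e-05.

K_a = 1.50e-05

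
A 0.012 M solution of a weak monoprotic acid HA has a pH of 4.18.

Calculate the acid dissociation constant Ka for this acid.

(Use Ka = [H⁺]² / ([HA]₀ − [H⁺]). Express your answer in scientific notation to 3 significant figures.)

[H⁺] = 10^(−pH) = 10^(−4.18) = 6.607e-05 M. For HA ⇌ H⁺ + A⁻, Ka = [H⁺][A⁻]/[HA] = [H⁺]² / ([HA]₀ − [H⁺]) = (6.607e-05)² / (0.012 − 6.607e-05) = 3.66e-07.

K_a = 3.66e-07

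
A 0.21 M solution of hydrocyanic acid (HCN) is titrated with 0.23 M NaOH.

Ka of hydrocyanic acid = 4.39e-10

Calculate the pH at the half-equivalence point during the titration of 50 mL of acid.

At half-equivalence [HA] = [A⁻], so Henderson-Hasselbalch gives pH = pKa = -log(4.39e-10) = 9.36.

pH = pKa = 9.36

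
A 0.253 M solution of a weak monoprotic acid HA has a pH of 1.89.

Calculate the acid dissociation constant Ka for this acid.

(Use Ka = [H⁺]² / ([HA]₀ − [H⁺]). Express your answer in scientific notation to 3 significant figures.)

[H⁺] = 10^(−pH) = 10^(−1.89) = 1.288e-02 M. For HA ⇌ H⁺ + A⁻, Ka = [H⁺][A⁻]/[HA] = [H⁺]² / ([HA]₀ − [H⁺]) = (1.288e-02)² / (0.253 − 1.288e-02) = 6.91e-04.

K_a = 6.91e-04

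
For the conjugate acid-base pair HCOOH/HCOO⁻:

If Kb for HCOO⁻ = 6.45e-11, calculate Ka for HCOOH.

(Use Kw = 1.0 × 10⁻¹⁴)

For a conjugate pair Ka × Kb = Kw, so Ka = Kw/Kb = 1.0 × 10⁻¹⁴ / 6.45e-11 = 1.55e-04.

K_a = 1.55e-04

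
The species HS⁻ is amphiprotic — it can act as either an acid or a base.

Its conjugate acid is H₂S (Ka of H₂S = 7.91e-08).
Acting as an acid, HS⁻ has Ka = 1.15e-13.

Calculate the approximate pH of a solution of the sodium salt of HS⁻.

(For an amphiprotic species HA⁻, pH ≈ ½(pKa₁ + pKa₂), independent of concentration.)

pKa₁ = -log(7.91e-08) = 7.10; pKa₂ = -log(1.15e-13) = 12.94. For an amphiprotic species, pH ≈ ½(pKa₁ + pKa₂) = ½(7.10 + 12.94) = 10.02.

pH = 10.02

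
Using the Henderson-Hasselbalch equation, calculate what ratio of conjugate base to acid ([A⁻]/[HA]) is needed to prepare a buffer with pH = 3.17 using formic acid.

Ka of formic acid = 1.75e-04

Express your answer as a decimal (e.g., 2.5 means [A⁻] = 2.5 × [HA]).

pKa = -log(1.75e-04) = 3.7570. pH = pKa + log([A⁻]/[HA]), so log([A⁻]/[HA]) = pH − pKa = 3.17 − 3.7570 = -0.5870. [A⁻]/[HA] = 10^(-0.5870) = 0.259

[A⁻]/[HA] = 0.259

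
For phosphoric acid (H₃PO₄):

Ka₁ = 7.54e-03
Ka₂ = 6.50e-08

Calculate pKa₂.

pKa₂ = -log(Ka₂) = -log(6.50e-08) = 7.19.

pK_{a2} = 7.19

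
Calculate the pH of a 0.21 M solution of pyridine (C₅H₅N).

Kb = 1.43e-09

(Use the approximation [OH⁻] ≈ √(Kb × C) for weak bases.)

[OH⁻] = √(Kb × C) = √(1.43e-09 × 0.21) = 1.7329e-05. pOH = 4.76, pH = 14 - pOH

pH = 9.24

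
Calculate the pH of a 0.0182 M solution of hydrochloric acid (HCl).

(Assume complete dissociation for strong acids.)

[H⁺] = 0.0182 M for strong acid. pH = -log[H⁺] = -log(0.0182)

pH = 1.74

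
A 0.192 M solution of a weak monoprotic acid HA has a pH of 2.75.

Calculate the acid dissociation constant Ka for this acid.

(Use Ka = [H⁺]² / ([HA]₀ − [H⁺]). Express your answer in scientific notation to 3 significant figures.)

[H⁺] = 10^(−pH) = 10^(−2.75) = 1.778e-03 M. For HA ⇌ H⁺ + A⁻, Ka = [H⁺][A⁻]/[HA] = [H⁺]² / ([HA]₀ − [H⁺]) = (1.778e-03)² / (0.192 − 1.778e-03) = 1.66e-05.

K_a = 1.66e-05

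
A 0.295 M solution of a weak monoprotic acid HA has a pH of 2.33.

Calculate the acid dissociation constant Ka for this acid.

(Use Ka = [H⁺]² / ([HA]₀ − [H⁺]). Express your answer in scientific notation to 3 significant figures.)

[H⁺] = 10^(−pH) = 10^(−2.33) = 4.677e-03 M. For HA ⇌ H⁺ + A⁻, Ka = [H⁺][A⁻]/[HA] = [H⁺]² / ([HA]₀ − [H⁺]) = (4.677e-03)² / (0.295 − 4.677e-03) = 7.54e-05.

K_a = 7.54e-05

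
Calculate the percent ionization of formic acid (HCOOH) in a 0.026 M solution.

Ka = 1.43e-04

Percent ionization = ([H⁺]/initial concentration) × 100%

Using Ka equilibrium: x² + Ka×x - Ka×C = 0. Solving: [H⁺] = 1.8580e-03. Percent = (1.8580e-03/0.026) × 100

Percent ionization = 7.15%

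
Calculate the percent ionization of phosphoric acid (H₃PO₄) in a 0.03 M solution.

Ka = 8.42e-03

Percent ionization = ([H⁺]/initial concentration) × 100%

Using Ka equilibrium: x² + Ka×x - Ka×C = 0. Solving: [H⁺] = 1.2232e-02. Percent = (1.2232e-02/0.03) × 100

Percent ionization = 40.8%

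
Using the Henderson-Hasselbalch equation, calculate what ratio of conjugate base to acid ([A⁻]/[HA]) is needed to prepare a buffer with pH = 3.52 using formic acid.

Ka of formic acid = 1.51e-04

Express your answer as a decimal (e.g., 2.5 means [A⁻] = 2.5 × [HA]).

pKa = -log(1.51e-04) = 3.8210. pH = pKa + log([A⁻]/[HA]), so log([A⁻]/[HA]) = pH − pKa = 3.52 − 3.8210 = -0.3010. [A⁻]/[HA] = 10^(-0.3010) = 0.500

[A⁻]/[HA] = 0.500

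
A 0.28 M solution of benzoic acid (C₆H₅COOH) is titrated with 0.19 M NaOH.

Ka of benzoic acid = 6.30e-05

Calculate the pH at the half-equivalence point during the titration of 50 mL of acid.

At half-equivalence [HA] = [A⁻], so Henderson-Hasselbalch gives pH = pKa = -log(6.30e-05) = 4.20.

pH = pKa = 4.20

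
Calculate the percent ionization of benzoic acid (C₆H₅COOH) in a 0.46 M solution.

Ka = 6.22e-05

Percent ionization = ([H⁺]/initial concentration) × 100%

Using Ka equilibrium: x² + Ka×x - Ka×C = 0. Solving: [H⁺] = 5.3180e-03. Percent = (5.3180e-03/0.46) × 100

Percent ionization = 1.16%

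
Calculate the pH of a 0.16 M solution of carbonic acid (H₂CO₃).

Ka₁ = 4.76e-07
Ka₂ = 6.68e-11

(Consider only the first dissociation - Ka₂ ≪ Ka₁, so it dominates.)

First dissociation dominates. From Ka₁ = [H⁺][HA⁻]/[H₂A], x² + Ka₁·x − Ka₁·C = 0 with C = 0.16 M and Ka₁ = 4.76e-07. Solving: [H⁺] = (−Ka₁ + √(Ka₁² + 4·Ka₁·C)) / 2 = 2.7573e-04 M. pH = -log(2.7573e-04) = 3.56.

pH = 3.56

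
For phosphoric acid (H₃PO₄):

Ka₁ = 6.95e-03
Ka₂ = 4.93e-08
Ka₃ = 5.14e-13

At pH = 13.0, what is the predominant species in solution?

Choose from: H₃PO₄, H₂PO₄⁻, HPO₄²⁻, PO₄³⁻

pKa₁ = 2.16, pKa₂ = 7.31, pKa₃ = 12.29. For a polyprotic acid the predominant species crosses at each pKa: below pKa_n the protonated form dominates, above it the deprotonated form does. At pH = 13.0, the predominant species is PO₄³⁻.

PO₄³⁻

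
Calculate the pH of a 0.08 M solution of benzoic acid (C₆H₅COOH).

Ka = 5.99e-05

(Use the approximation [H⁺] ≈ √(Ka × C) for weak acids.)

[H⁺] = √(Ka × C) = √(5.99e-05 × 0.08) = 2.1891e-03. pH = -log(2.1891e-03)

pH = 2.66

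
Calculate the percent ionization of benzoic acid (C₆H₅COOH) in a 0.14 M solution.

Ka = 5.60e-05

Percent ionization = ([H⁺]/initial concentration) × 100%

Using Ka equilibrium: x² + Ka×x - Ka×C = 0. Solving: [H⁺] = 2.7721e-03. Percent = (2.7721e-03/0.14) × 100

Percent ionization = 1.98%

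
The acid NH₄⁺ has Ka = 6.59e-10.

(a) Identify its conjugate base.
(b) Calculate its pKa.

(a) The conjugate base is formed by removing one H⁺ from NH₄⁺, giving NH₃. (b) pKa = -log(Ka) = -log(6.59e-10) = 9.18.

Conjugate base: NH₃; pK_a = 9.18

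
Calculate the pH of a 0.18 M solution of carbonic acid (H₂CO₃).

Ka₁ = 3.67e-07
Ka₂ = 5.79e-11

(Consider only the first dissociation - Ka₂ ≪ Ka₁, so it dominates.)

First dissociation dominates. From Ka₁ = [H⁺][HA⁻]/[H₂A], x² + Ka₁·x − Ka₁·C = 0 with C = 0.18 M and Ka₁ = 3.67e-07. Solving: [H⁺] = (−Ka₁ + √(Ka₁² + 4·Ka₁·C)) / 2 = 2.5684e-04 M. pH = -log(2.5684e-04) = 3.59.

pH = 3.59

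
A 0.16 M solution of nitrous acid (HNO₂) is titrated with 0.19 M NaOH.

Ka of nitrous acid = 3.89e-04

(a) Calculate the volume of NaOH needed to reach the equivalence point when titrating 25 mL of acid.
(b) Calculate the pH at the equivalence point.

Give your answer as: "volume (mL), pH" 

moles acid = 0.16 × 25/1000 = 0.004 mol; V_base = moles/0.19 × 1000 = 21.1 mL. At equivalence only the conjugate base is present: [A⁻] = 0.004/0.046 = 8.6857e-02 M. Kb = Kw/Ka = 2.57e-11; [OH⁻] = √(Kb × [A⁻]) = 1.4943e-06; pOH = 5.83; pH = 14 - pOH = 8.17.

V = 21.1 mL, pH = 8.17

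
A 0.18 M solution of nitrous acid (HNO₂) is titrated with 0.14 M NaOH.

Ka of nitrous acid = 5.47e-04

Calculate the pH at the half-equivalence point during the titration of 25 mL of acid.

At half-equivalence [HA] = [A⁻], so Henderson-Hasselbalch gives pH = pKa = -log(5.47e-04) = 3.26.

pH = pKa = 3.26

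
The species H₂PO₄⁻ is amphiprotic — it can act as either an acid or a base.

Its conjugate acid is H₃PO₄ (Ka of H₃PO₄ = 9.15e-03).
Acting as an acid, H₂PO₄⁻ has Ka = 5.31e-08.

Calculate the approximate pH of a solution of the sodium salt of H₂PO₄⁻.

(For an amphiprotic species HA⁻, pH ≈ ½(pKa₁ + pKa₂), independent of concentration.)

pKa₁ = -log(9.15e-03) = 2.04; pKa₂ = -log(5.31e-08) = 7.27. For an amphiprotic species, pH ≈ ½(pKa₁ + pKa₂) = ½(2.04 + 7.27) = 4.66.

pH = 4.66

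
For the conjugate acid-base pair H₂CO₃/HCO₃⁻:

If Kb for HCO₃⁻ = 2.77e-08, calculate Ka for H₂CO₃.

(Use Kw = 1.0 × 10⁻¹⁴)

For a conjugate pair Ka × Kb = Kw, so Ka = Kw/Kb = 1.0 × 10⁻¹⁴ / 2.77e-08 = 3.61e-07.

K_a = 3.61e-07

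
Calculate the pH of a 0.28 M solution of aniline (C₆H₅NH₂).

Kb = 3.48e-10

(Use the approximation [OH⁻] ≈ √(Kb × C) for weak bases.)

[OH⁻] = √(Kb × C) = √(3.48e-10 × 0.28) = 9.8712e-06. pOH = 5.01, pH = 14 - pOH

pH = 8.99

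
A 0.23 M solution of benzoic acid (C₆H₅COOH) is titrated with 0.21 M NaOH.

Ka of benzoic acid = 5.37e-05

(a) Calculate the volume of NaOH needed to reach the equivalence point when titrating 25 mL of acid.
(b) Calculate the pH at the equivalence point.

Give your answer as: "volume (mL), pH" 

moles acid = 0.23 × 25/1000 = 0.00575 mol; V_base = moles/0.21 × 1000 = 27.4 mL. At equivalence only the conjugate base is present: [A⁻] = 0.00575/0.052 = 1.0977e-01 M. Kb = Kw/Ka = 1.86e-10; [OH⁻] = √(Kb × [A⁻]) = 4.5213e-06; pOH = 5.34; pH = 14 - pOH = 8.66.

V = 27.4 mL, pH = 8.66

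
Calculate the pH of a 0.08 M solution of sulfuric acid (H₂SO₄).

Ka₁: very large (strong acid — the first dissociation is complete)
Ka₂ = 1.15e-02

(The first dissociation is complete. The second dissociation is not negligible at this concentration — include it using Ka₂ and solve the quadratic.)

First dissociation is complete: [H⁺]₀ = [HSO₄⁻]₀ = C = 0.08 M. Second dissociation HSO₄⁻ ⇌ H⁺ + SO₄²⁻: let x = [SO₄²⁻]. Ka₂ = (C + x)·x / (C − x) = 1.15e-02 → x² + (C + Ka₂)·x − Ka₂·C = 0 → x² + 0.09150·x − 9.200e-04 = 0. x = (−0.09150 + √(0.09150² + 4 × 9.200e-04)) / 2 = 9.1414e-03 M. [H⁺] = C + x = 0.08 + 9.1414e-03 = 8.9141e-02 M. pH = -log(8.9141e-02) = 1.05.

pH = 1.05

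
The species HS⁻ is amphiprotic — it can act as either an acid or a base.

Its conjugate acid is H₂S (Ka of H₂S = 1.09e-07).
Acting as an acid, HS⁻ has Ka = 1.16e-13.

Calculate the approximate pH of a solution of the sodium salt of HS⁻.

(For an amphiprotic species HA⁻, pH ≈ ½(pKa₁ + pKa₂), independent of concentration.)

pKa₁ = -log(1.09e-07) = 6.96; pKa₂ = -log(1.16e-13) = 12.94. For an amphiprotic species, pH ≈ ½(pKa₁ + pKa₂) = ½(6.96 + 12.94) = 9.95.

pH = 9.95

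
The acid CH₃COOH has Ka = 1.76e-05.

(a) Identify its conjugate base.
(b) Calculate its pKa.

(a) The conjugate base is formed by removing one H⁺ from CH₃COOH, giving CH₃COO⁻. (b) pKa = -log(Ka) = -log(1.76e-05) = 4.75.

Conjugate base: CH₃COO⁻; pK_a = 4.75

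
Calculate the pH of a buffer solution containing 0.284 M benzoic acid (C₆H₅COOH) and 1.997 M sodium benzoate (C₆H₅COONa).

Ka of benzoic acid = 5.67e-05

pKa = -log(5.67e-05) = 4.25. pH = pKa + log([A⁻]/[HA]) = 4.25 + log(1.997/0.284)

pH = 5.09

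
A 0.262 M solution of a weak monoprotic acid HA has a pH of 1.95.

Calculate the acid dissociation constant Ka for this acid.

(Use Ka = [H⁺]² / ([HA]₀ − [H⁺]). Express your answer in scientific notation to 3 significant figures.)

[H⁺] = 10^(−pH) = 10^(−1.95) = 1.122e-02 M. For HA ⇌ H⁺ + A⁻, Ka = [H⁺][A⁻]/[HA] = [H⁺]² / ([HA]₀ − [H⁺]) = (1.122e-02)² / (0.262 − 1.122e-02) = 5.02e-04.

K_a = 5.02e-04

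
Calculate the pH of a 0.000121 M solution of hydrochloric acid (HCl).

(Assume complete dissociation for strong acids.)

[H⁺] = 0.000121 M for strong acid. pH = -log[H⁺] = -log(0.000121)

pH = 3.92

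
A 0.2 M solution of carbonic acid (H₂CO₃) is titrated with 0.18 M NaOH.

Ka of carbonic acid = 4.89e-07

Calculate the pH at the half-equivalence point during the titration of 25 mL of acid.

At half-equivalence [HA] = [A⁻], so Henderson-Hasselbalch gives pH = pKa = -log(4.89e-07) = 6.31.

pH = pKa = 6.31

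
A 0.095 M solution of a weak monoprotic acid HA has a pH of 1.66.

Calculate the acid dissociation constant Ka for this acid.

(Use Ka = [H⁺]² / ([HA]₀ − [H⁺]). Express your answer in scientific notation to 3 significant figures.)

[H⁺] = 10^(−pH) = 10^(−1.66) = 2.188e-02 M. For HA ⇌ H⁺ + A⁻, Ka = [H⁺][A⁻]/[HA] = [H⁺]² / ([HA]₀ − [H⁺]) = (2.188e-02)² / (0.095 − 2.188e-02) = 6.55e-03.

K_a = 6.55e-03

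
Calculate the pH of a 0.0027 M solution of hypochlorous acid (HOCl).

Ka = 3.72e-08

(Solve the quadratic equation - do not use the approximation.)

x² + Ka×x - Ka×C = 0. Using quadratic formula: [H⁺] = 1.0003e-05

pH = 5.00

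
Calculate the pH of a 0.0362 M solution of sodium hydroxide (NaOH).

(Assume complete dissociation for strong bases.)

[OH⁻] = 0.0362 M for strong base. pOH = -log[OH⁻] = 1.44, pH = 14 - pOH

pH = 12.56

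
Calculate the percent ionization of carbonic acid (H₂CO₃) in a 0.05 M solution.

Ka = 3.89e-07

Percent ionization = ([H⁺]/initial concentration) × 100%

Using Ka equilibrium: x² + Ka×x - Ka×C = 0. Solving: [H⁺] = 1.3927e-04. Percent = (1.3927e-04/0.05) × 100

Percent ionization = 0.279%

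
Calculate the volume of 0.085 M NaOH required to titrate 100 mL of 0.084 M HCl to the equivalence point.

At equivalence: moles acid = moles base. moles HCl = 0.084 × 100/1000 = 0.0084 mol. V_base = moles / 0.085 × 1000 = 98.8 mL.

V_{base} = 98.8 mL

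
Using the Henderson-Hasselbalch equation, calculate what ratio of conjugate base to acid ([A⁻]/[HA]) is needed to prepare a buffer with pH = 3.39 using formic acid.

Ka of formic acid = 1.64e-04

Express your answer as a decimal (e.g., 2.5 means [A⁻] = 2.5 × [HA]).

pKa = -log(1.64e-04) = 3.7852. pH = pKa + log([A⁻]/[HA]), so log([A⁻]/[HA]) = pH − pKa = 3.39 − 3.7852 = -0.3952. [A⁻]/[HA] = 10^(-0.3952) = 0.403

[A⁻]/[HA] = 0.403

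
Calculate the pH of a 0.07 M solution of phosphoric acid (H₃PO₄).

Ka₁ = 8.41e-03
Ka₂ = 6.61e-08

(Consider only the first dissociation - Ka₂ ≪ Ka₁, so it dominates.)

First dissociation dominates. From Ka₁ = [H⁺][HA⁻]/[H₂A], x² + Ka₁·x − Ka₁·C = 0 with C = 0.07 M and Ka₁ = 8.41e-03. Solving: [H⁺] = (−Ka₁ + √(Ka₁² + 4·Ka₁·C)) / 2 = 2.0420e-02 M. pH = -log(2.0420e-02) = 1.69.

pH = 1.69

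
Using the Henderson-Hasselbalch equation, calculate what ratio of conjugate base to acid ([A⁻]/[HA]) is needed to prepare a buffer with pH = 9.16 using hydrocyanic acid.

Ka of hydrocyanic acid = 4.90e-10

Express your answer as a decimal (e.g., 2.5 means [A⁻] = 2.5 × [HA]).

pKa = -log(4.90e-10) = 9.3098. pH = pKa + log([A⁻]/[HA]), so log([A⁻]/[HA]) = pH − pKa = 9.16 − 9.3098 = -0.1498. [A⁻]/[HA] = 10^(-0.1498) = 0.708

[A⁻]/[HA] = 0.708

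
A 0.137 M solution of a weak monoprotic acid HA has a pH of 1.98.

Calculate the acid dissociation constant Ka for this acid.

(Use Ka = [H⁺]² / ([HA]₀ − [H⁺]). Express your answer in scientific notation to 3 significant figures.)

[H⁺] = 10^(−pH) = 10^(−1.98) = 1.047e-02 M. For HA ⇌ H⁺ + A⁻, Ka = [H⁺][A⁻]/[HA] = [H⁺]² / ([HA]₀ − [H⁺]) = (1.047e-02)² / (0.137 − 1.047e-02) = 8.67e-04.

K_a = 8.67e-04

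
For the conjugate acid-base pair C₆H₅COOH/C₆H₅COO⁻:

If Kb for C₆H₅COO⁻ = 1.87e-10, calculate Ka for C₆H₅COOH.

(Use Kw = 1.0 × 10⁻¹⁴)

For a conjugate pair Ka × Kb = Kw, so Ka = Kw/Kb = 1.0 × 10⁻¹⁴ / 1.87e-10 = 5.35e-05.

K_a = 5.35e-05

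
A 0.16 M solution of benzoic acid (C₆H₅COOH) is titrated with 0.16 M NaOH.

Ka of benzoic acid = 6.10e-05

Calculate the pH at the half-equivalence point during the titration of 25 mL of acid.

At half-equivalence [HA] = [A⁻], so Henderson-Hasselbalch gives pH = pKa = -log(6.10e-05) = 4.21.

pH = pKa = 4.21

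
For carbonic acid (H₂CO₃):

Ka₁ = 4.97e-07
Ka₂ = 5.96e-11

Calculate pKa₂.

pKa₂ = -log(Ka₂) = -log(5.96e-11) = 10.22.

pK_{a2} = 10.22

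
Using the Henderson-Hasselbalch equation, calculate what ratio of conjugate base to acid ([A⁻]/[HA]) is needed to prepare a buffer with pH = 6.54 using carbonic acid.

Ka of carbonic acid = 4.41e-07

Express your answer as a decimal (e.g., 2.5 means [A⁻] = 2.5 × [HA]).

pKa = -log(4.41e-07) = 6.3556. pH = pKa + log([A⁻]/[HA]), so log([A⁻]/[HA]) = pH − pKa = 6.54 − 6.3556 = 0.1844. [A⁻]/[HA] = 10^(0.1844) = 1.53

[A⁻]/[HA] = 1.53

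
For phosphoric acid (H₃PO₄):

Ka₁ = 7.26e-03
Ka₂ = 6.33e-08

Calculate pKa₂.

pKa₂ = -log(Ka₂) = -log(6.33e-08) = 7.20.

pK_{a2} = 7.20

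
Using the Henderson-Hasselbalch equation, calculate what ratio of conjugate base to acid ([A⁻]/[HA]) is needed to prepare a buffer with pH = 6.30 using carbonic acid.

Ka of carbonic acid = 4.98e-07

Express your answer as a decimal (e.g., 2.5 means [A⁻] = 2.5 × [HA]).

pKa = -log(4.98e-07) = 6.3028. pH = pKa + log([A⁻]/[HA]), so log([A⁻]/[HA]) = pH − pKa = 6.30 − 6.3028 = -0.0028. [A⁻]/[HA] = 10^(-0.0028) = 0.994

[A⁻]/[HA] = 0.994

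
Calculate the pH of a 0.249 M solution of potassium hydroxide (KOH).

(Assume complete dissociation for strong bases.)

[OH⁻] = 0.249 M for strong base. pOH = -log[OH⁻] = 0.60, pH = 14 - pOH

pH = 13.40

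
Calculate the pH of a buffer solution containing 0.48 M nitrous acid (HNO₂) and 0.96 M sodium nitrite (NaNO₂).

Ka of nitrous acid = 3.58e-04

pKa = -log(3.58e-04) = 3.45. pH = pKa + log([A⁻]/[HA]) = 3.45 + log(0.96/0.48)

pH = 3.75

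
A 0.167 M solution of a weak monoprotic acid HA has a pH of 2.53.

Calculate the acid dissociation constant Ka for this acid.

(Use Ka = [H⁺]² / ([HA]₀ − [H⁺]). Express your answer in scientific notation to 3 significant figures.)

[H⁺] = 10^(−pH) = 10^(−2.53) = 2.951e-03 M. For HA ⇌ H⁺ + A⁻, Ka = [H⁺][A⁻]/[HA] = [H⁺]² / ([HA]₀ − [H⁺]) = (2.951e-03)² / (0.167 − 2.951e-03) = 5.31e-05.

K_a = 5.31e-05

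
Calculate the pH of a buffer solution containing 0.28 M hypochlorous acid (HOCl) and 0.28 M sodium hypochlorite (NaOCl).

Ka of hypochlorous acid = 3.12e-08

pKa = -log(3.12e-08) = 7.51. pH = pKa + log([A⁻]/[HA]) = 7.51 + log(0.28/0.28)

pH = 7.51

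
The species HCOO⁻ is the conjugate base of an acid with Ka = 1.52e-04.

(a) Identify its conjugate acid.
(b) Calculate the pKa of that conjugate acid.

(a) The conjugate acid is formed by adding one H⁺ to HCOO⁻, giving HCOOH. (b) pKa = -log(Ka) = -log(1.52e-04) = 3.82.

Conjugate acid: HCOOH; pK_a = 3.82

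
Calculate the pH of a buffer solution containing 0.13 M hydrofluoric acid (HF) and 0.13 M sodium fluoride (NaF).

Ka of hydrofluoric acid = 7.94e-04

pKa = -log(7.94e-04) = 3.10. pH = pKa + log([A⁻]/[HA]) = 3.10 + log(0.13/0.13)

pH = 3.10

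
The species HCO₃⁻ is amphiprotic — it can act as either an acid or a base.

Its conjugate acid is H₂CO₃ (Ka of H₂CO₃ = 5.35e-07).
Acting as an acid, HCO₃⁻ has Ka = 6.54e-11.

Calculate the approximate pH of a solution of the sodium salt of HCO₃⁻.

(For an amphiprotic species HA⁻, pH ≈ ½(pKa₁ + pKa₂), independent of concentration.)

pKa₁ = -log(5.35e-07) = 6.27; pKa₂ = -log(6.54e-11) = 10.18. For an amphiprotic species, pH ≈ ½(pKa₁ + pKa₂) = ½(6.27 + 10.18) = 8.23.

pH = 8.23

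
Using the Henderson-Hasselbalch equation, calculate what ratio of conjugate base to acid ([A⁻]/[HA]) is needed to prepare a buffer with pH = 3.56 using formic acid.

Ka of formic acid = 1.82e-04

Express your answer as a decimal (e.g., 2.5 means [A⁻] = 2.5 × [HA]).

pKa = -log(1.82e-04) = 3.7399. pH = pKa + log([A⁻]/[HA]), so log([A⁻]/[HA]) = pH − pKa = 3.56 − 3.7399 = -0.1799. [A⁻]/[HA] = 10^(-0.1799) = 0.661

[A⁻]/[HA] = 0.661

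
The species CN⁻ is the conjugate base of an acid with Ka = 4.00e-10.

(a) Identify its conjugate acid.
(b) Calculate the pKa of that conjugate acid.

(a) The conjugate acid is formed by adding one H⁺ to CN⁻, giving HCN. (b) pKa = -log(Ka) = -log(4.00e-10) = 9.40.

Conjugate acid: HCN; pK_a = 9.40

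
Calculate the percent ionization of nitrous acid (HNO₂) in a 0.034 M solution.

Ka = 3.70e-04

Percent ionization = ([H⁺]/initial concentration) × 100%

Using Ka equilibrium: x² + Ka×x - Ka×C = 0. Solving: [H⁺] = 3.3667e-03. Percent = (3.3667e-03/0.034) × 100

Percent ionization = 9.9%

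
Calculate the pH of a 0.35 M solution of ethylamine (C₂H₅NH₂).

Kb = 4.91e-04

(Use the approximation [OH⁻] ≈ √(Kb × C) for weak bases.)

[OH⁻] = √(Kb × C) = √(4.91e-04 × 0.35) = 1.3109e-02. pOH = 1.88, pH = 14 - pOH

pH = 12.12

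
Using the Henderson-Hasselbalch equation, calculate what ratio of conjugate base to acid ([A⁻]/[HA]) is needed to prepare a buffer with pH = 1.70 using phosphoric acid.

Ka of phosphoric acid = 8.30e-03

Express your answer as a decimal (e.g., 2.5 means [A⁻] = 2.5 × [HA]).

pKa = -log(8.30e-03) = 2.0809. pH = pKa + log([A⁻]/[HA]), so log([A⁻]/[HA]) = pH − pKa = 1.70 − 2.0809 = -0.3809. [A⁻]/[HA] = 10^(-0.3809) = 0.416

[A⁻]/[HA] = 0.416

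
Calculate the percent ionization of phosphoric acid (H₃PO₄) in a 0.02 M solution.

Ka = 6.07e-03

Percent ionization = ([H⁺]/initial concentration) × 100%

Using Ka equilibrium: x² + Ka×x - Ka×C = 0. Solving: [H⁺] = 8.3935e-03. Percent = (8.3935e-03/0.02) × 100

Percent ionization = 42%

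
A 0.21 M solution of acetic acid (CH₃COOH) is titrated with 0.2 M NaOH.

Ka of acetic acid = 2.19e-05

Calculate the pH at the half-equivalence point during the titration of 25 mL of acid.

At half-equivalence [HA] = [A⁻], so Henderson-Hasselbalch gives pH = pKa = -log(2.19e-05) = 4.66.

pH = pKa = 4.66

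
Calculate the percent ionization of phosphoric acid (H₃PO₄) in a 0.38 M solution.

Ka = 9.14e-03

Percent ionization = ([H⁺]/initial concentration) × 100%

Using Ka equilibrium: x² + Ka×x - Ka×C = 0. Solving: [H⁺] = 5.4541e-02. Percent = (5.4541e-02/0.38) × 100

Percent ionization = 14.4%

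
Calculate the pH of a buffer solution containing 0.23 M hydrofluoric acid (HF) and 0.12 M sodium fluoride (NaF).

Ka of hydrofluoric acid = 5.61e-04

pKa = -log(5.61e-04) = 3.25. pH = pKa + log([A⁻]/[HA]) = 3.25 + log(0.12/0.23)

pH = 2.97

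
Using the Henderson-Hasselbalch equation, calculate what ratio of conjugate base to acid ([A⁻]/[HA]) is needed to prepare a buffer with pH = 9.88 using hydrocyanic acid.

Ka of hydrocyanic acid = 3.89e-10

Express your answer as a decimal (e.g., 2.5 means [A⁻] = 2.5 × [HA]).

pKa = -log(3.89e-10) = 9.4101. pH = pKa + log([A⁻]/[HA]), so log([A⁻]/[HA]) = pH − pKa = 9.88 − 9.4101 = 0.4699. [A⁻]/[HA] = 10^(0.4699) = 2.95

[A⁻]/[HA] = 2.95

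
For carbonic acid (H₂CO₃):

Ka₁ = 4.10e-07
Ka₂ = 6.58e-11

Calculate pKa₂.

pKa₂ = -log(Ka₂) = -log(6.58e-11) = 10.18.

pK_{a2} = 10.18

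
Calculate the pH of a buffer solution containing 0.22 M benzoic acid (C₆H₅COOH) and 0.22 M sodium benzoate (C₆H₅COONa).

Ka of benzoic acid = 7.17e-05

pKa = -log(7.17e-05) = 4.14. pH = pKa + log([A⁻]/[HA]) = 4.14 + log(0.22/0.22)

pH = 4.14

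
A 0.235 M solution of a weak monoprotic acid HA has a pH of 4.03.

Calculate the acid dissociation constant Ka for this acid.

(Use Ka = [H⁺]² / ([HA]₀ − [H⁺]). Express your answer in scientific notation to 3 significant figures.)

[H⁺] = 10^(−pH) = 10^(−4.03) = 9.333e-05 M. For HA ⇌ H⁺ + A⁻, Ka = [H⁺][A⁻]/[HA] = [H⁺]² / ([HA]₀ − [H⁺]) = (9.333e-05)² / (0.235 − 9.333e-05) = 3.71e-08.

K_a = 3.71e-08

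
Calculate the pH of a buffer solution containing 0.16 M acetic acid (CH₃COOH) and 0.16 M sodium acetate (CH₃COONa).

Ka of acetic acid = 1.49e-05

pKa = -log(1.49e-05) = 4.83. pH = pKa + log([A⁻]/[HA]) = 4.83 + log(0.16/0.16)

pH = 4.83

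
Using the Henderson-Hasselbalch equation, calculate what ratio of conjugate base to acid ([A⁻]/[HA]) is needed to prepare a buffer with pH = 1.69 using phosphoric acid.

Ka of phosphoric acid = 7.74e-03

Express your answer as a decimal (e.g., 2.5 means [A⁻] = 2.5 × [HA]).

pKa = -log(7.74e-03) = 2.1113. pH = pKa + log([A⁻]/[HA]), so log([A⁻]/[HA]) = pH − pKa = 1.69 − 2.1113 = -0.4213. [A⁻]/[HA] = 10^(-0.4213) = 0.379

[A⁻]/[HA] = 0.379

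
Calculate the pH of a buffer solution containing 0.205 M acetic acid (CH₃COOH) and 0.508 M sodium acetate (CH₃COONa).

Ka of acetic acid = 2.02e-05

pKa = -log(2.02e-05) = 4.69. pH = pKa + log([A⁻]/[HA]) = 4.69 + log(0.508/0.205)

pH = 5.09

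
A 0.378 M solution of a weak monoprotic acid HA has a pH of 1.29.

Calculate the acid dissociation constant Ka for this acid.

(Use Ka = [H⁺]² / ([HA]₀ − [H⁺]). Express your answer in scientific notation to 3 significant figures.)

[H⁺] = 10^(−pH) = 10^(−1.29) = 5.129e-02 M. For HA ⇌ H⁺ + A⁻, Ka = [H⁺][A⁻]/[HA] = [H⁺]² / ([HA]₀ − [H⁺]) = (5.129e-02)² / (0.378 − 5.129e-02) = 8.05e-03.

K_a = 8.05e-03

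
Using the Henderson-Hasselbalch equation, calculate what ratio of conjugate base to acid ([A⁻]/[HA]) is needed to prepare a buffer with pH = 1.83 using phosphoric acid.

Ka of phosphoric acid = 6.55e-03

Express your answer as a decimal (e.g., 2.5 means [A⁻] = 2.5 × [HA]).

pKa = -log(6.55e-03) = 2.1838. pH = pKa + log([A⁻]/[HA]), so log([A⁻]/[HA]) = pH − pKa = 1.83 − 2.1838 = -0.3538. [A⁻]/[HA] = 10^(-0.3538) = 0.443

[A⁻]/[HA] = 0.443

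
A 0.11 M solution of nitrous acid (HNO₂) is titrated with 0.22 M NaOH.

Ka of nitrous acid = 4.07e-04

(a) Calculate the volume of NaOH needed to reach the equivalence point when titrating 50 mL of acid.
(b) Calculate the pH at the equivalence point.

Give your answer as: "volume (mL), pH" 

moles acid = 0.11 × 50/1000 = 0.0055 mol; V_base = moles/0.22 × 1000 = 25.0 mL. At equivalence only the conjugate base is present: [A⁻] = 0.0055/0.075 = 7.3333e-02 M. Kb = Kw/Ka = 2.46e-11; [OH⁻] = √(Kb × [A⁻]) = 1.3423e-06; pOH = 5.87; pH = 14 - pOH = 8.13.

V = 25.0 mL, pH = 8.13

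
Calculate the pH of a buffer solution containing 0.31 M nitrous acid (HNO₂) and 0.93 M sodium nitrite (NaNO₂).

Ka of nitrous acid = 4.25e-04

pKa = -log(4.25e-04) = 3.37. pH = pKa + log([A⁻]/[HA]) = 3.37 + log(0.93/0.31)

pH = 3.85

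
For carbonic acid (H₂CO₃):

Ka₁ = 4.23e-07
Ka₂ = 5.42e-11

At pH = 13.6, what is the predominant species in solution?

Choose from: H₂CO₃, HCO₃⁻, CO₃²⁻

pKa₁ = 6.37, pKa₂ = 10.27. For a polyprotic acid the predominant species crosses at each pKa: below pKa_n the protonated form dominates, above it the deprotonated form does. At pH = 13.6, the predominant species is CO₃²⁻.

CO₃²⁻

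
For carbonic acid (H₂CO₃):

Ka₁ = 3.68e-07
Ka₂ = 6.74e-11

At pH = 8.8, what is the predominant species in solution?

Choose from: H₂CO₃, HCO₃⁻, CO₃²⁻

pKa₁ = 6.43, pKa₂ = 10.17. For a polyprotic acid the predominant species crosses at each pKa: below pKa_n the protonated form dominates, above it the deprotonated form does. At pH = 8.8, the predominant species is HCO₃⁻.

HCO₃⁻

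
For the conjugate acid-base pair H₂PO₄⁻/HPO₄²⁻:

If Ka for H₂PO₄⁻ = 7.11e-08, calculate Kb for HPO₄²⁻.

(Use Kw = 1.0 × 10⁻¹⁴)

For a conjugate pair Ka × Kb = Kw, so Kb = Kw/Ka = 1.0 × 10⁻¹⁴ / 7.11e-08 = 1.41e-07.

K_b = 1.41e-07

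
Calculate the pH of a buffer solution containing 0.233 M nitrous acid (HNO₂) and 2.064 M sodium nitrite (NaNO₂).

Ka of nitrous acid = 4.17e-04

pKa = -log(4.17e-04) = 3.38. pH = pKa + log([A⁻]/[HA]) = 3.38 + log(2.064/0.233)

pH = 4.33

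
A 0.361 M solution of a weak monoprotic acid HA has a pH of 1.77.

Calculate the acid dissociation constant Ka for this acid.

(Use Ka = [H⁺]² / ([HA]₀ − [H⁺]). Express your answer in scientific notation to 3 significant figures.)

[H⁺] = 10^(−pH) = 10^(−1.77) = 1.698e-02 M. For HA ⇌ H⁺ + A⁻, Ka = [H⁺][A⁻]/[HA] = [H⁺]² / ([HA]₀ − [H⁺]) = (1.698e-02)² / (0.361 − 1.698e-02) = 8.38e-04.

K_a = 8.38e-04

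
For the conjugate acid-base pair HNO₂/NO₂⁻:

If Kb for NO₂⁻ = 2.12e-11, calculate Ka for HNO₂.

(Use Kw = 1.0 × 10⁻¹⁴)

For a conjugate pair Ka × Kb = Kw, so Ka = Kw/Kb = 1.0 × 10⁻¹⁴ / 2.12e-11 = 4.72e-04.

K_a = 4.72e-04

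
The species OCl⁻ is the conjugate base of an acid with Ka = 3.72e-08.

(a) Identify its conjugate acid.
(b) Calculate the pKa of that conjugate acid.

(a) The conjugate acid is formed by adding one H⁺ to OCl⁻, giving HOCl. (b) pKa = -log(Ka) = -log(3.72e-08) = 7.43.

Conjugate acid: HOCl; pK_a = 7.43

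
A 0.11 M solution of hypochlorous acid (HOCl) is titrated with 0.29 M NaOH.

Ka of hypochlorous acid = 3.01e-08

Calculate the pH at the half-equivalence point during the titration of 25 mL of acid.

At half-equivalence [HA] = [A⁻], so Henderson-Hasselbalch gives pH = pKa = -log(3.01e-08) = 7.52.

pH = pKa = 7.52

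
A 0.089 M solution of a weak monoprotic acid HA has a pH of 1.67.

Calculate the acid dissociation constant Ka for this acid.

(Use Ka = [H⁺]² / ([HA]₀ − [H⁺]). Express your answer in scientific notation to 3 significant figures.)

[H⁺] = 10^(−pH) = 10^(−1.67) = 2.138e-02 M. For HA ⇌ H⁺ + A⁻, Ka = [H⁺][A⁻]/[HA] = [H⁺]² / ([HA]₀ − [H⁺]) = (2.138e-02)² / (0.089 − 2.138e-02) = 6.76e-03.

K_a = 6.76e-03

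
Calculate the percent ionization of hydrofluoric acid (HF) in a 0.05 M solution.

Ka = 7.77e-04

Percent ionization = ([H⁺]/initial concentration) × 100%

Using Ka equilibrium: x² + Ka×x - Ka×C = 0. Solving: [H⁺] = 5.8566e-03. Percent = (5.8566e-03/0.05) × 100

Percent ionization = 11.7%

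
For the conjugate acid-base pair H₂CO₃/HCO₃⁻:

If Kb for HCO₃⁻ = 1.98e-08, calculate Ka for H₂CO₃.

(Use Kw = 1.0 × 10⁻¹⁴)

For a conjugate pair Ka × Kb = Kw, so Ka = Kw/Kb = 1.0 × 10⁻¹⁴ / 1.98e-08 = 5.05e-07.

K_a = 5.05e-07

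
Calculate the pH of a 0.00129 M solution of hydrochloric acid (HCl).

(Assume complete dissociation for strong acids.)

[H⁺] = 0.00129 M for strong acid. pH = -log[H⁺] = -log(0.00129)

pH = 2.89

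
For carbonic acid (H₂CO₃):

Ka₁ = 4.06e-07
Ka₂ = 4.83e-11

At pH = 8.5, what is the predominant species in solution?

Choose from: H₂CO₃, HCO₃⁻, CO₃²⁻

pKa₁ = 6.39, pKa₂ = 10.32. For a polyprotic acid the predominant species crosses at each pKa: below pKa_n the protonated form dominates, above it the deprotonated form does. At pH = 8.5, the predominant species is HCO₃⁻.

HCO₃⁻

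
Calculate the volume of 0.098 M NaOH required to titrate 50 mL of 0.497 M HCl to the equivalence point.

At equivalence: moles acid = moles base. moles HCl = 0.497 × 50/1000 = 0.02485 mol. V_base = moles / 0.098 × 1000 = 253.6 mL.

V_{base} = 253.6 mL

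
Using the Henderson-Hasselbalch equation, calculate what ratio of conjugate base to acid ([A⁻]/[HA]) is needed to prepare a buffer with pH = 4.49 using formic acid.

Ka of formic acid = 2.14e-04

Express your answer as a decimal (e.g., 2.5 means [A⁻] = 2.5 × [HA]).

pKa = -log(2.14e-04) = 3.6696. pH = pKa + log([A⁻]/[HA]), so log([A⁻]/[HA]) = pH − pKa = 4.49 − 3.6696 = 0.8204. [A⁻]/[HA] = 10^(0.8204) = 6.61

[A⁻]/[HA] = 6.61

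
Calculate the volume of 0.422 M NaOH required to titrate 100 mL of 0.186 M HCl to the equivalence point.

At equivalence: moles acid = moles base. moles HCl = 0.186 × 100/1000 = 0.0186 mol. V_base = moles / 0.422 × 1000 = 44.1 mL.

V_{base} = 44.1 mL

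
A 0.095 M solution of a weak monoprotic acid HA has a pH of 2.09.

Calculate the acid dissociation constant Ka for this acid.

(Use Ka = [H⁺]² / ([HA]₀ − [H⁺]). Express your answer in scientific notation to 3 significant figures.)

[H⁺] = 10^(−pH) = 10^(−2.09) = 8.128e-03 M. For HA ⇌ H⁺ + A⁻, Ka = [H⁺][A⁻]/[HA] = [H⁺]² / ([HA]₀ − [H⁺]) = (8.128e-03)² / (0.095 − 8.128e-03) = 7.61e-04.

K_a = 7.61e-04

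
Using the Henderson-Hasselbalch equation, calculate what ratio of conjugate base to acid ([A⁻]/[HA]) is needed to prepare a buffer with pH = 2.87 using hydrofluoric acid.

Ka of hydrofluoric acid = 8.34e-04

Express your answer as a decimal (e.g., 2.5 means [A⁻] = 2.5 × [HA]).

pKa = -log(8.34e-04) = 3.0788. pH = pKa + log([A⁻]/[HA]), so log([A⁻]/[HA]) = pH − pKa = 2.87 − 3.0788 = -0.2088. [A⁻]/[HA] = 10^(-0.2088) = 0.618

[A⁻]/[HA] = 0.618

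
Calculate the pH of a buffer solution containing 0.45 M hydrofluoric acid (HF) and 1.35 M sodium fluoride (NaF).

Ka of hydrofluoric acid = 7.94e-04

pKa = -log(7.94e-04) = 3.10. pH = pKa + log([A⁻]/[HA]) = 3.10 + log(1.35/0.45)

pH = 3.58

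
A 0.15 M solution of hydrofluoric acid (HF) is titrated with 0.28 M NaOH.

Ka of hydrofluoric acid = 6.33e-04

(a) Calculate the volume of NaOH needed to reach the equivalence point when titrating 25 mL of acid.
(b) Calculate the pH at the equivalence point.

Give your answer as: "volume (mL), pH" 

moles acid = 0.15 × 25/1000 = 0.00375 mol; V_base = moles/0.28 × 1000 = 13.4 mL. At equivalence only the conjugate base is present: [A⁻] = 0.00375/0.038 = 9.7674e-02 M. Kb = Kw/Ka = 1.58e-11; [OH⁻] = √(Kb × [A⁻]) = 1.2422e-06; pOH = 5.91; pH = 14 - pOH = 8.09.

V = 13.4 mL, pH = 8.09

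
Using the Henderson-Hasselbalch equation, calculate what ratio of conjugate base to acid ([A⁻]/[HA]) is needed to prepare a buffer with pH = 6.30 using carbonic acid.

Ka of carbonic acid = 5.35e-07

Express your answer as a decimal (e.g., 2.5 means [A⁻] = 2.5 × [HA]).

pKa = -log(5.35e-07) = 6.2716. pH = pKa + log([A⁻]/[HA]), so log([A⁻]/[HA]) = pH − pKa = 6.30 − 6.2716 = 0.0284. [A⁻]/[HA] = 10^(0.0284) = 1.07

[A⁻]/[HA] = 1.07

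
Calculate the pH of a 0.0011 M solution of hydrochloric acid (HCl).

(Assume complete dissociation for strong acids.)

[H⁺] = 0.0011 M for strong acid. pH = -log[H⁺] = -log(0.0011)

pH = 2.96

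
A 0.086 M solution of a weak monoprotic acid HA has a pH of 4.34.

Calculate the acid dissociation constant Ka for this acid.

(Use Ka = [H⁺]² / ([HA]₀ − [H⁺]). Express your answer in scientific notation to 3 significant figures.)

[H⁺] = 10^(−pH) = 10^(−4.34) = 4.571e-05 M. For HA ⇌ H⁺ + A⁻, Ka = [H⁺][A⁻]/[HA] = [H⁺]² / ([HA]₀ − [H⁺]) = (4.571e-05)² / (0.086 − 4.571e-05) = 2.43e-08.

K_a = 2.43e-08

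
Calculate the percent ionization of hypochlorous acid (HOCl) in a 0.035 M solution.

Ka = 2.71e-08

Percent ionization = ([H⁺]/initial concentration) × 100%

Using Ka equilibrium: x² + Ka×x - Ka×C = 0. Solving: [H⁺] = 3.0784e-05. Percent = (3.0784e-05/0.035) × 100

Percent ionization = 0.088%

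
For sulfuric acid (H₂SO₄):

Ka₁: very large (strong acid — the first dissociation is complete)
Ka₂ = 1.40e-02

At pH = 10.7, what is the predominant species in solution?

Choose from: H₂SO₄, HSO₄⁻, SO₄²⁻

The first dissociation is complete, so H₂SO₄ itself is never the predominant species in water; pKa₂ = -log(1.40e-02) = 1.85. For a polyprotic acid the predominant species crosses at each pKa: below pKa_n the protonated form dominates, above it the deprotonated form does. At pH = 10.7, the predominant species is SO₄²⁻.

SO₄²⁻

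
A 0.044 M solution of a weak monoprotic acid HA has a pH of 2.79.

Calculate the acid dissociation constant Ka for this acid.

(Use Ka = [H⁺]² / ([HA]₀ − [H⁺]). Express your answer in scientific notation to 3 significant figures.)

[H⁺] = 10^(−pH) = 10^(−2.79) = 1.622e-03 M. For HA ⇌ H⁺ + A⁻, Ka = [H⁺][A⁻]/[HA] = [H⁺]² / ([HA]₀ − [H⁺]) = (1.622e-03)² / (0.044 − 1.622e-03) = 6.21e-05.

K_a = 6.21e-05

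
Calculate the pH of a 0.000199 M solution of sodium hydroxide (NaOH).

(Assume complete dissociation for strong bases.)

[OH⁻] = 0.000199 M for strong base. pOH = -log[OH⁻] = 3.70, pH = 14 - pOH

pH = 10.30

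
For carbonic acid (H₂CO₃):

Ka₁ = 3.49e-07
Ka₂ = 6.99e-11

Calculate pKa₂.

pKa₂ = -log(Ka₂) = -log(6.99e-11) = 10.16.

pK_{a2} = 10.16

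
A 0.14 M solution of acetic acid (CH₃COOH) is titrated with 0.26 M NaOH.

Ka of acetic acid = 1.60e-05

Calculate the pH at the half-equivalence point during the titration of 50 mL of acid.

At half-equivalence [HA] = [A⁻], so Henderson-Hasselbalch gives pH = pKa = -log(1.60e-05) = 4.80.

pH = pKa = 4.80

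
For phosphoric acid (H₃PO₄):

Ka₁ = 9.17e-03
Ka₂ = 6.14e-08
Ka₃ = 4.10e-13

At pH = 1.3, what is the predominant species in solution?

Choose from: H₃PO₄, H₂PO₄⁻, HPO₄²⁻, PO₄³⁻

pKa₁ = 2.04, pKa₂ = 7.21, pKa₃ = 12.39. For a polyprotic acid the predominant species crosses at each pKa: below pKa_n the protonated form dominates, above it the deprotonated form does. At pH = 1.3, the predominant species is H₃PO₄.

H₃PO₄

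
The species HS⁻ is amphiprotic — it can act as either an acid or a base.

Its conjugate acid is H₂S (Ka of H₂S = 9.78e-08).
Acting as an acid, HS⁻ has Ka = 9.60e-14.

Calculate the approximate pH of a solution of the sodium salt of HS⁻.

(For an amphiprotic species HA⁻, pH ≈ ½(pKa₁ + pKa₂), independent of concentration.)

pKa₁ = -log(9.78e-08) = 7.01; pKa₂ = -log(9.60e-14) = 13.02. For an amphiprotic species, pH ≈ ½(pKa₁ + pKa₂) = ½(7.01 + 13.02) = 10.01.

pH = 10.01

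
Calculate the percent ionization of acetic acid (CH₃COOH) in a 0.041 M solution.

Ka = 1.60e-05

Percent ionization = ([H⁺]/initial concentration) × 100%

Using Ka equilibrium: x² + Ka×x - Ka×C = 0. Solving: [H⁺] = 8.0198e-04. Percent = (8.0198e-04/0.041) × 100

Percent ionization = 1.96%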